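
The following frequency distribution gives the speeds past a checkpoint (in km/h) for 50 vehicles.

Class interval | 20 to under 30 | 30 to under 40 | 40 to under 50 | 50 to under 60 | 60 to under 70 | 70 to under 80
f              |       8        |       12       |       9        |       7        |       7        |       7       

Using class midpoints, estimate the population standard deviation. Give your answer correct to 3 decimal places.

Midpoints: 25, 35, 45, 55, 65, 75
n = 50, Σfm = 2390, mean = 47.8000
Σfm² = 128050
Σf(m − x̄)² = Σfm² − (Σfm)²/n = 128050 − 2390²/50 = 13808.0000
Population variance = 13808.0000 / 50 = 276.1600
Standard deviation = √276.1600 = 16.6181

16.618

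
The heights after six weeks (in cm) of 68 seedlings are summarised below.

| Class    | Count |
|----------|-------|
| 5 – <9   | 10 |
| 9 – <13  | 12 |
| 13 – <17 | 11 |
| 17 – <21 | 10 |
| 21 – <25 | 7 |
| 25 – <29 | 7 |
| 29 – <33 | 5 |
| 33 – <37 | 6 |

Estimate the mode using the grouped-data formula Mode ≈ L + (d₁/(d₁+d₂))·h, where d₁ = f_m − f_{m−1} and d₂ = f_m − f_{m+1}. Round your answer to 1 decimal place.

Modal class: 9 – <13 (highest frequency 12).
d₁ = 12 − 10 = 2, d₂ = 12 − 11 = 1
Mode ≈ 9 + (2/(2+1)) × 4 = 9 + 2.6667 = 11.6667

11.7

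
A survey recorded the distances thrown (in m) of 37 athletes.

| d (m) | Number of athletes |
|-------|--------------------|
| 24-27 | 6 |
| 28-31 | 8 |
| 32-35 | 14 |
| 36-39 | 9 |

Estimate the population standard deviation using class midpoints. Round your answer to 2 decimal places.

4.04

Midpoints: 25.5, 29.5, 33.5, 37.5
n = 37, Σfm = 1195.5, mean = 32.3108
Σfm² = 39231.25
Σf(m − x̄)² = Σfm² − (Σfm)²/n = 39231.25 − 1195.5²/37 = 603.6757
Population variance = 603.6757 / 37 = 16.3156
Standard deviation = √16.3156 = 4.0393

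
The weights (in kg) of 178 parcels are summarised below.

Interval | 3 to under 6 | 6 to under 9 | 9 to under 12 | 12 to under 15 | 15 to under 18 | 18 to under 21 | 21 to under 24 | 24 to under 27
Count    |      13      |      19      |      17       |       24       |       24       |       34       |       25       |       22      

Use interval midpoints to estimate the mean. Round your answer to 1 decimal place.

16.2

Midpoints: 4.5, 7.5, 10.5, 13.5, 16.5, 19.5, 22.5, 25.5
Σfm = 13×4.5 + 19×7.5 + 17×10.5 + 24×13.5 + 24×16.5 + 34×19.5 + 25×22.5 + 22×25.5 = 2886
n = Σf = 178
Mean = 2886 / 178 = 16.2135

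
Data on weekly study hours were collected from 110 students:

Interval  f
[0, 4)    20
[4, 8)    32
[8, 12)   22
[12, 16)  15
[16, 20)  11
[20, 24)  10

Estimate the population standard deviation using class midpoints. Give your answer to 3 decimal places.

6.159

Midpoints: 2, 6, 10, 14, 18, 22
n = 110, Σfm = 1080, mean = 9.8182
Σfm² = 14776
Σf(m − x̄)² = Σfm² − (Σfm)²/n = 14776 − 1080²/110 = 4172.3636
Population variance = 4172.3636 / 110 = 37.9306
Standard deviation = √37.9306 = 6.1588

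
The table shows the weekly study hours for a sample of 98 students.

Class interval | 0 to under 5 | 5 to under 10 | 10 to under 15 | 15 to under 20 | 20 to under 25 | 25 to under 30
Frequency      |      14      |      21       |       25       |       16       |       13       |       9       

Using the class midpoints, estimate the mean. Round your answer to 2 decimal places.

13.52

Midpoints: 2.5, 7.5, 12.5, 17.5, 22.5, 27.5
Σfm = 14×2.5 + 21×7.5 + 25×12.5 + 16×17.5 + 13×22.5 + 9×27.5 = 1325
n = Σf = 98
Mean = 1325 / 98 = 13.5204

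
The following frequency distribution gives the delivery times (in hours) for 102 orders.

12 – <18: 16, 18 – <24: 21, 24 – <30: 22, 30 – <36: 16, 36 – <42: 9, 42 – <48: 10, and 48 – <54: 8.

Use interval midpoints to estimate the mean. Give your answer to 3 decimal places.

29.529

Midpoints: 15, 21, 27, 33, 39, 45, 51
Σfm = 16×15 + 21×21 + 22×27 + 16×33 + 9×39 + 10×45 + 8×51 = 3012
n = Σf = 102
Mean = 3012 / 102 = 29.5294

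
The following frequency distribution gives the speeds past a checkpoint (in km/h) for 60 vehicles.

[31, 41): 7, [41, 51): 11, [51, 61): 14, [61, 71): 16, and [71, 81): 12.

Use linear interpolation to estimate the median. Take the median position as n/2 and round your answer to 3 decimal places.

59.571

Cumulative frequencies: 7, 18, 32, 48, 60
n = 60; position = n/2 = 30.
This falls in the class [51, 61): L = 51, F = 18, f = 14, h = 10.
Median ≈ 51 + ((30 − 18) / 14) × 10 = 59.5714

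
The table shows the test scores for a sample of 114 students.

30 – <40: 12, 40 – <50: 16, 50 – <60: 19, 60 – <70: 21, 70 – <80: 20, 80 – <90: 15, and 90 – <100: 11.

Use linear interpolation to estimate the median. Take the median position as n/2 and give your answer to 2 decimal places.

Cumulative frequencies: 12, 28, 47, 68, 88, 103, 114
n = 114; position = n/2 = 57.
This falls in the class 60 – <70: L = 60, F = 47, f = 21, h = 10.
Median ≈ 60 + ((57 − 47) / 21) × 10 = 64.7619

64.76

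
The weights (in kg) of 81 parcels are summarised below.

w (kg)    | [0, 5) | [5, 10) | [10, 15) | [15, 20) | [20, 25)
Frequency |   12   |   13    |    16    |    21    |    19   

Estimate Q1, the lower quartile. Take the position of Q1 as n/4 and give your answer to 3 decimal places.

8.173

Cumulative frequencies: 12, 25, 41, 62, 81
n = 81; position = n/4 = 20.25.
This falls in the class [5, 10): L = 5, F = 12, f = 13, h = 5.
Lower quartile ≈ 5 + ((20.25 − 12) / 13) × 5 = 8.1731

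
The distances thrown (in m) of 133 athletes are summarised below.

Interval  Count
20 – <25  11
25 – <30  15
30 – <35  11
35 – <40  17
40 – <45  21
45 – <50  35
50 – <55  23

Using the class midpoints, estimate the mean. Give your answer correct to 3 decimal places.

Midpoints: 22.5, 27.5, 32.5, 37.5, 42.5, 47.5, 52.5
Σfm = 11×22.5 + 15×27.5 + 11×32.5 + 17×37.5 + 21×42.5 + 35×47.5 + 23×52.5 = 5417.5
n = Σf = 133
Mean = 5417.5 / 133 = 40.7331

40.733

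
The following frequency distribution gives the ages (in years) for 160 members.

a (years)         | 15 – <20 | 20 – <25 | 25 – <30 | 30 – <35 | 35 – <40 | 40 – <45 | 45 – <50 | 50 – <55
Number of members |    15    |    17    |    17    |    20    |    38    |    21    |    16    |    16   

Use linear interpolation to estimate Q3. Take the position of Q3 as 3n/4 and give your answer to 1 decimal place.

43.1

Cumulative frequencies: 15, 32, 49, 69, 107, 128, 144, 160
n = 160; position = 3n/4 = 120.
This falls in the class 40 – <45: L = 40, F = 107, f = 21, h = 5.
Upper quartile ≈ 40 + ((120 − 107) / 21) × 5 = 43.0952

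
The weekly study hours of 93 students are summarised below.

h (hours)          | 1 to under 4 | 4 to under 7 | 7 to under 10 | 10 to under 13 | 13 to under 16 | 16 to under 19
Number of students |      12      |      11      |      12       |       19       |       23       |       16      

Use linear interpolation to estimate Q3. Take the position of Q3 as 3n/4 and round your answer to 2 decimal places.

15.05

Cumulative frequencies: 12, 23, 35, 54, 77, 93
n = 93; position = 3n/4 = 69.75.
This falls in the class 13 to under 16: L = 13, F = 54, f = 23, h = 3.
Upper quartile ≈ 13 + ((69.75 − 54) / 23) × 3 = 15.0543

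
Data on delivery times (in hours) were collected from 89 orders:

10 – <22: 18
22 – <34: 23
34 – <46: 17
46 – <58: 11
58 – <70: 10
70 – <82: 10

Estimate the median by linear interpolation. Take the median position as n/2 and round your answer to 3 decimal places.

36.471

Cumulative frequencies: 18, 41, 58, 69, 79, 89
n = 89; position = n/2 = 44.5.
This falls in the class 34 – <46: L = 34, F = 41, f = 17, h = 12.
Median ≈ 34 + ((44.5 − 41) / 17) × 12 = 36.4706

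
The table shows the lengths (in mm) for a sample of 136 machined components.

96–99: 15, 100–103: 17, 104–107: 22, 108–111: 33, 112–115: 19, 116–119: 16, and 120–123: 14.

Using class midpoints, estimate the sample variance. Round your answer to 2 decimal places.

51.38

Midpoints: 97.5, 101.5, 105.5, 109.5, 113.5, 117.5, 121.5
n = 136, Σfm = 14860, mean = 109.2647
Σfm² = 1630610
Σf(m − x̄)² = Σfm² − (Σfm)²/n = 1630610 − 14860²/136 = 6936.4706
Sample variance = 6936.4706 / 135 = 51.3813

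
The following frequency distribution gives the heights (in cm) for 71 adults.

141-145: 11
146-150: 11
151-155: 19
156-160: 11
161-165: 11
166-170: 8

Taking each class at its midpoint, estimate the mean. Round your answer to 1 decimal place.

Midpoints: 143, 148, 153, 158, 163, 168
Σfm = 11×143 + 11×148 + 19×153 + 11×158 + 11×163 + 8×168 = 10983
n = Σf = 71
Mean = 10983 / 71 = 154.6901

154.7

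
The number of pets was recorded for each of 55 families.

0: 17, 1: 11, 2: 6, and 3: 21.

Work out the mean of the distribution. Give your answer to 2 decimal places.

Values: 0, 1, 2, 3
Σfx = 17×0 + 11×1 + 6×2 + 21×3 = 86
n = Σf = 55
Mean = 86 / 55 = 1.5636

1.56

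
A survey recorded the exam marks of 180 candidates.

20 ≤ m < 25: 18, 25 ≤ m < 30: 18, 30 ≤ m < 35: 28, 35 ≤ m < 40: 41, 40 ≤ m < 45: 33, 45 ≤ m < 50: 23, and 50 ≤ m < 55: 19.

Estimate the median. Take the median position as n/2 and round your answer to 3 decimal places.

38.171

Cumulative frequencies: 18, 36, 64, 105, 138, 161, 180
n = 180; position = n/2 = 90.
This falls in the class 35 ≤ m < 40: L = 35, F = 64, f = 41, h = 5.
Median ≈ 35 + ((90 − 64) / 41) × 5 = 38.1707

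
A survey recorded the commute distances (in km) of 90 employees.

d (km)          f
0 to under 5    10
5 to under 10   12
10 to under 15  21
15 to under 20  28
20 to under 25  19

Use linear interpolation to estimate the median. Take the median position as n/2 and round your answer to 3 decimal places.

15.357

Cumulative frequencies: 10, 22, 43, 71, 90
n = 90; position = n/2 = 45.
This falls in the class 15 to under 20: L = 15, F = 43, f = 28, h = 5.
Median ≈ 15 + ((45 − 43) / 28) × 5 = 15.3571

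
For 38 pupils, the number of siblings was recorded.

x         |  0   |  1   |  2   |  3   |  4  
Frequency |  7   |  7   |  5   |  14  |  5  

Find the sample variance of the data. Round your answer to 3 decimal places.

1.858

Values: 0, 1, 2, 3, 4
n = 38, Σfx = 79, mean = 2.0789
Σfx² = 233
Σf(x − x̄)² = Σfx² − (Σfx)²/n = 233 − 79²/38 = 68.7632
Sample variance = 68.7632 / 37 = 1.8585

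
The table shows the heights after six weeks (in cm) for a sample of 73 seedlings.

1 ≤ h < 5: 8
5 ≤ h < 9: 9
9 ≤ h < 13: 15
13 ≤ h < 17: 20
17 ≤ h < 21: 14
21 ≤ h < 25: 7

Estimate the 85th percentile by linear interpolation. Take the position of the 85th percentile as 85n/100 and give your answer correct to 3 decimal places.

19.871

Cumulative frequencies: 8, 17, 32, 52, 66, 73
n = 73; position = 85n/100 = 62.05.
This falls in the class 17 ≤ h < 21: L = 17, F = 52, f = 14, h = 4.
85th percentile ≈ 17 + ((62.05 − 52) / 14) × 4 = 19.8714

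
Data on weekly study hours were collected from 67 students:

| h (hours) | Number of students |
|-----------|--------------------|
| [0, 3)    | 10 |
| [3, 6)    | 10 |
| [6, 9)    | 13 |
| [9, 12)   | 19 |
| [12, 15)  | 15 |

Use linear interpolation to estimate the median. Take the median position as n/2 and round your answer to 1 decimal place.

9.1

Cumulative frequencies: 10, 20, 33, 52, 67
n = 67; position = n/2 = 33.5.
This falls in the class [9, 12): L = 9, F = 33, f = 19, h = 3.
Median ≈ 9 + ((33.5 − 33) / 19) × 3 = 9.0789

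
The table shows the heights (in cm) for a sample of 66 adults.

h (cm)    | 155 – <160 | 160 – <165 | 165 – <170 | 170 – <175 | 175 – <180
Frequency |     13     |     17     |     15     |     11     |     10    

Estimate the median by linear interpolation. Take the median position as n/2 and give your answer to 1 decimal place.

166.0

Cumulative frequencies: 13, 30, 45, 56, 66
n = 66; position = n/2 = 33.
This falls in the class 165 – <170: L = 165, F = 30, f = 15, h = 5.
Median ≈ 165 + ((33 − 30) / 15) × 5 = 166.0000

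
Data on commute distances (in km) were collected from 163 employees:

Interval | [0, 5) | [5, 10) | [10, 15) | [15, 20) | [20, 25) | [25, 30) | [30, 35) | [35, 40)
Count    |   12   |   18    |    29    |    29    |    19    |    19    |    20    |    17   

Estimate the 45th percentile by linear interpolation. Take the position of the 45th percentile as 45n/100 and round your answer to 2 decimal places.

Cumulative frequencies: 12, 30, 59, 88, 107, 126, 146, 163
n = 163; position = 45n/100 = 73.35.
This falls in the class [15, 20): L = 15, F = 59, f = 29, h = 5.
45th percentile ≈ 15 + ((73.35 − 59) / 29) × 5 = 17.4741

17.47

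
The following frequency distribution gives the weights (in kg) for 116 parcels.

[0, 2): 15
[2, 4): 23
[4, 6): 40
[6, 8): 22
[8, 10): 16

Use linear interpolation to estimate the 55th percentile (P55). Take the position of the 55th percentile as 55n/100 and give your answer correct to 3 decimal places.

Cumulative frequencies: 15, 38, 78, 100, 116
n = 116; position = 55n/100 = 63.8.
This falls in the class [4, 6): L = 4, F = 38, f = 40, h = 2.
55th percentile ≈ 4 + ((63.8 − 38) / 40) × 2 = 5.2900

5.290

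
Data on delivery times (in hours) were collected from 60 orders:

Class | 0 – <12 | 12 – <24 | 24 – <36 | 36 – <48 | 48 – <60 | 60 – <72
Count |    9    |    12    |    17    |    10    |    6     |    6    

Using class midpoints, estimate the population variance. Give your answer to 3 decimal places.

Midpoints: 6, 18, 30, 42, 54, 66
n = 60, Σfm = 1920, mean = 32.0000
Σfm² = 80784
Σf(m − x̄)² = Σfm² − (Σfm)²/n = 80784 − 1920²/60 = 19344.0000
Population variance = 19344.0000 / 60 = 322.4000

322.400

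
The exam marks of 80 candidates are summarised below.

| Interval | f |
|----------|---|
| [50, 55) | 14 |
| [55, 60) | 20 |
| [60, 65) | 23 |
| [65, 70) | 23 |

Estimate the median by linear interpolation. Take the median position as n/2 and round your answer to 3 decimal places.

Cumulative frequencies: 14, 34, 57, 80
n = 80; position = n/2 = 40.
This falls in the class [60, 65): L = 60, F = 34, f = 23, h = 5.
Median ≈ 60 + ((40 − 34) / 23) × 5 = 61.3043

61.304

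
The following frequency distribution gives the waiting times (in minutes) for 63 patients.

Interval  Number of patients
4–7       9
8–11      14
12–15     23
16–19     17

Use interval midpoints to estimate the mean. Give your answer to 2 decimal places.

Midpoints: 5.5, 9.5, 13.5, 17.5
Σfm = 9×5.5 + 14×9.5 + 23×13.5 + 17×17.5 = 790.5
n = Σf = 63
Mean = 790.5 / 63 = 12.5476

12.55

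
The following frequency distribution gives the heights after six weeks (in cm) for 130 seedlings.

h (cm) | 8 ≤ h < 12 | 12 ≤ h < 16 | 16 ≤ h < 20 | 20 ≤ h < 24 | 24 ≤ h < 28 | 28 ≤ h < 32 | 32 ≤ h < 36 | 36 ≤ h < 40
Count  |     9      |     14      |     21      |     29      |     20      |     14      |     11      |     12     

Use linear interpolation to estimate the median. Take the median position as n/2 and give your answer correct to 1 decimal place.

Cumulative frequencies: 9, 23, 44, 73, 93, 107, 118, 130
n = 130; position = n/2 = 65.
This falls in the class 20 ≤ h < 24: L = 20, F = 44, f = 29, h = 4.
Median ≈ 20 + ((65 − 44) / 29) × 4 = 22.8966

22.9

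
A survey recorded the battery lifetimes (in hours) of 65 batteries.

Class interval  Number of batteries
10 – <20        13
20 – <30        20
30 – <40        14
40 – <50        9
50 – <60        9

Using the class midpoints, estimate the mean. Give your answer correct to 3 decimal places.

Midpoints: 15, 25, 35, 45, 55
Σfm = 13×15 + 20×25 + 14×35 + 9×45 + 9×55 = 2085
n = Σf = 65
Mean = 2085 / 65 = 32.0769

32.077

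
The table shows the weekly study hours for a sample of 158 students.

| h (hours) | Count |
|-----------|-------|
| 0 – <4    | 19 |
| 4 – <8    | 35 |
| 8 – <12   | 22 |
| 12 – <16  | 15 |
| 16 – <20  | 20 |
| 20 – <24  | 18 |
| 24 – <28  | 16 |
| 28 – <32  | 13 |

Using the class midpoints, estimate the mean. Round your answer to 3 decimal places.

Midpoints: 2, 6, 10, 14, 18, 22, 26, 30
Σfm = 19×2 + 35×6 + 22×10 + 15×14 + 20×18 + 18×22 + 16×26 + 13×30 = 2240
n = Σf = 158
Mean = 2240 / 158 = 14.1772

14.177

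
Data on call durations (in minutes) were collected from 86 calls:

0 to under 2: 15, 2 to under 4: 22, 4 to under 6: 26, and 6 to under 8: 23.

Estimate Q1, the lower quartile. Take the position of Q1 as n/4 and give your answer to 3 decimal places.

2.591

Cumulative frequencies: 15, 37, 63, 86
n = 86; position = n/4 = 21.5.
This falls in the class 2 to under 4: L = 2, F = 15, f = 22, h = 2.
Lower quartile ≈ 2 + ((21.5 − 15) / 22) × 2 = 2.5909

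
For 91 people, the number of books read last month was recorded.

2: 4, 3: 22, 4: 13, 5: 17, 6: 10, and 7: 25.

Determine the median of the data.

Cumulative frequencies: 4, 26, 39, 56, 66, 91
n = 91, so the median is the value in position (n+1)/2 = 46.
Position 46 falls at value 5.

5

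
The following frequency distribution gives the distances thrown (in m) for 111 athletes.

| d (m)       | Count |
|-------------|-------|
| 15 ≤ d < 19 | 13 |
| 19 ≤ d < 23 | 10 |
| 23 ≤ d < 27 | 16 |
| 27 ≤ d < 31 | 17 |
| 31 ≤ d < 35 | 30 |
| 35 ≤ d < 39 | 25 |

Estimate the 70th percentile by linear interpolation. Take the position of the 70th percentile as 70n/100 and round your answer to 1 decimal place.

Cumulative frequencies: 13, 23, 39, 56, 86, 111
n = 111; position = 70n/100 = 77.7.
This falls in the class 31 ≤ d < 35: L = 31, F = 56, f = 30, h = 4.
70th percentile ≈ 31 + ((77.7 − 56) / 30) × 4 = 33.8933

33.9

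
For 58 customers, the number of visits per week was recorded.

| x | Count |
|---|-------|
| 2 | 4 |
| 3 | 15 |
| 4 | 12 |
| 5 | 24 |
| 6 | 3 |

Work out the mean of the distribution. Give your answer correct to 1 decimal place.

Values: 2, 3, 4, 5, 6
Σfx = 4×2 + 15×3 + 12×4 + 24×5 + 3×6 = 239
n = Σf = 58
Mean = 239 / 58 = 4.1207

4.1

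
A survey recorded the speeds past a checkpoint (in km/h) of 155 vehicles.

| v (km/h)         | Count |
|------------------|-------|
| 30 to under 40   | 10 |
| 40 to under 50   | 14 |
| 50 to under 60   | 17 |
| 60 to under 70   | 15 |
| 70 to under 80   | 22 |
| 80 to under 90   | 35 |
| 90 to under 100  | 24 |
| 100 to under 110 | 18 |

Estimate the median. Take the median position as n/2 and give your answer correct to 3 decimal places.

79.773

Cumulative frequencies: 10, 24, 41, 56, 78, 113, 137, 155
n = 155; position = n/2 = 77.5.
This falls in the class 70 to under 80: L = 70, F = 56, f = 22, h = 10.
Median ≈ 70 + ((77.5 − 56) / 22) × 10 = 79.7727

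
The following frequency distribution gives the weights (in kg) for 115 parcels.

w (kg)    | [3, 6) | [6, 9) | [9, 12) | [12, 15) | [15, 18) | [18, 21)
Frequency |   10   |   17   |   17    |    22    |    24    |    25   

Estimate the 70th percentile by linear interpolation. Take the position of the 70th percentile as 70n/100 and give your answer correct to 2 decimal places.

Cumulative frequencies: 10, 27, 44, 66, 90, 115
n = 115; position = 70n/100 = 80.5.
This falls in the class [15, 18): L = 15, F = 66, f = 24, h = 3.
70th percentile ≈ 15 + ((80.5 − 66) / 24) × 3 = 16.8125

16.81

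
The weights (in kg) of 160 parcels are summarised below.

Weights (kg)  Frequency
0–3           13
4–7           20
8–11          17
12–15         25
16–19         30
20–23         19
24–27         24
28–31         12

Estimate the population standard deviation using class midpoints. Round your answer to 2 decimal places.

Midpoints: 1.5, 5.5, 9.5, 13.5, 17.5, 21.5, 25.5, 29.5
n = 160, Σfm = 2528, mean = 15.8000
Σfm² = 50744
Σf(m − x̄)² = Σfm² − (Σfm)²/n = 50744 − 2528²/160 = 10801.6000
Population variance = 10801.6000 / 160 = 67.5100
Standard deviation = √67.5100 = 8.2164

8.22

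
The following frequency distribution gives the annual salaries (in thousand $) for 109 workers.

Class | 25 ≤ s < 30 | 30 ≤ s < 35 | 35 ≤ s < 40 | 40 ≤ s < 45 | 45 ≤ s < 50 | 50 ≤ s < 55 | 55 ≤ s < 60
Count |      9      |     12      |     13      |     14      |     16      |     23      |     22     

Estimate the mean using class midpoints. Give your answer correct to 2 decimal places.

Midpoints: 27.5, 32.5, 37.5, 42.5, 47.5, 52.5, 57.5
Σfm = 9×27.5 + 12×32.5 + 13×37.5 + 14×42.5 + 16×47.5 + 23×52.5 + 22×57.5 = 4952.5
n = Σf = 109
Mean = 4952.5 / 109 = 45.4358

45.44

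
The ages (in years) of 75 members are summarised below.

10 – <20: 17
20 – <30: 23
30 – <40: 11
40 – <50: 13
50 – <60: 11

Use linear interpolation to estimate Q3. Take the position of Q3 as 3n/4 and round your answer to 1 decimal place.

44.0

Cumulative frequencies: 17, 40, 51, 64, 75
n = 75; position = 3n/4 = 56.25.
This falls in the class 40 – <50: L = 40, F = 51, f = 13, h = 10.
Upper quartile ≈ 40 + ((56.25 − 51) / 13) × 10 = 44.0385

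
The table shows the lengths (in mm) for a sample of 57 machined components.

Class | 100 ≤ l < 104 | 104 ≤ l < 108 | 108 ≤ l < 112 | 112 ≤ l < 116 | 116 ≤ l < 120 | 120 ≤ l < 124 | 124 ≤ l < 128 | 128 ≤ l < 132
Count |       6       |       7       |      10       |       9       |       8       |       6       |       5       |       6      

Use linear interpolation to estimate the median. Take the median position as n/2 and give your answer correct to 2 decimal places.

Cumulative frequencies: 6, 13, 23, 32, 40, 46, 51, 57
n = 57; position = n/2 = 28.5.
This falls in the class 112 ≤ l < 116: L = 112, F = 23, f = 9, h = 4.
Median ≈ 112 + ((28.5 − 23) / 9) × 4 = 114.4444

114.44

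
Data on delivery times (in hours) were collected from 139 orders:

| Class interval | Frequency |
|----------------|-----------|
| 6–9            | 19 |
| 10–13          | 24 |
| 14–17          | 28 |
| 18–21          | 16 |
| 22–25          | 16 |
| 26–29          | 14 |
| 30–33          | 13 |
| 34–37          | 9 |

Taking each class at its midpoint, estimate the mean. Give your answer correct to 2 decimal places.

Midpoints: 7.5, 11.5, 15.5, 19.5, 23.5, 27.5, 31.5, 35.5
Σfm = 19×7.5 + 24×11.5 + 28×15.5 + 16×19.5 + 16×23.5 + 14×27.5 + 13×31.5 + 9×35.5 = 2654.5
n = Σf = 139
Mean = 2654.5 / 139 = 19.0971

19.10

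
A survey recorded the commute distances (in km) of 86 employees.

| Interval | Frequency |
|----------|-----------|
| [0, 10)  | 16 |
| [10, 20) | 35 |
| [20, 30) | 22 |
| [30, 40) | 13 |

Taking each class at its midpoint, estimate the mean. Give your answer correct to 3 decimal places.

18.721

Midpoints: 5, 15, 25, 35
Σfm = 16×5 + 35×15 + 22×25 + 13×35 = 1610
n = Σf = 86
Mean = 1610 / 86 = 18.7209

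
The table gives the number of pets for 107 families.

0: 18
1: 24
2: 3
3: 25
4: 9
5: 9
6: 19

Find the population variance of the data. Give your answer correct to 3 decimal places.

Values: 0, 1, 2, 3, 4, 5, 6
n = 107, Σfx = 300, mean = 2.8037
Σfx² = 1314
Σf(x − x̄)² = Σfx² − (Σfx)²/n = 1314 − 300²/107 = 472.8785
Population variance = 472.8785 / 107 = 4.4194

4.419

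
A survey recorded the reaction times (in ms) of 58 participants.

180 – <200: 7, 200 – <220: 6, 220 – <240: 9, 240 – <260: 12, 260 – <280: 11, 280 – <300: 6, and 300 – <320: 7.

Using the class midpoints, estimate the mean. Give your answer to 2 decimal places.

250.69

Midpoints: 190, 210, 230, 250, 270, 290, 310
Σfm = 7×190 + 6×210 + 9×230 + 12×250 + 11×270 + 6×290 + 7×310 = 14540
n = Σf = 58
Mean = 14540 / 58 = 250.6897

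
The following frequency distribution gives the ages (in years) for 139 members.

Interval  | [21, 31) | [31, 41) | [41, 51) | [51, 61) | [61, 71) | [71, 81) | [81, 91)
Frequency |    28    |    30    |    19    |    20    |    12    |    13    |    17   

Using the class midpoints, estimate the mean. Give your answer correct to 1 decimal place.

50.7

Midpoints: 26, 36, 46, 56, 66, 76, 86
Σfm = 28×26 + 30×36 + 19×46 + 20×56 + 12×66 + 13×76 + 17×86 = 7044
n = Σf = 139
Mean = 7044 / 139 = 50.6763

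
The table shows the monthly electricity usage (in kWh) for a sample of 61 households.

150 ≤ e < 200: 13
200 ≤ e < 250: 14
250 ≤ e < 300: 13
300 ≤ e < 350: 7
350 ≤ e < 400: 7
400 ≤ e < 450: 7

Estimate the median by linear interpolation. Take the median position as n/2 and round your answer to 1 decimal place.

263.5

Cumulative frequencies: 13, 27, 40, 47, 54, 61
n = 61; position = n/2 = 30.5.
This falls in the class 250 ≤ e < 300: L = 250, F = 27, f = 13, h = 50.
Median ≈ 250 + ((30.5 − 27) / 13) × 50 = 263.4615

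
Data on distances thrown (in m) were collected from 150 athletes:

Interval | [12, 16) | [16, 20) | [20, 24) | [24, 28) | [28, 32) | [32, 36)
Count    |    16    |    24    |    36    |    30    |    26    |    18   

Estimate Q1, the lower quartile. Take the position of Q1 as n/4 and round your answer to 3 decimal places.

19.583

Cumulative frequencies: 16, 40, 76, 106, 132, 150
n = 150; position = n/4 = 37.5.
This falls in the class [16, 20): L = 16, F = 16, f = 24, h = 4.
Lower quartile ≈ 16 + ((37.5 − 16) / 24) × 4 = 19.5833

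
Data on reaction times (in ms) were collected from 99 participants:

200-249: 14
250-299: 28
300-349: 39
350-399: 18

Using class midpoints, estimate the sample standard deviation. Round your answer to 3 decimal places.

47.222

Midpoints: 224.5, 274.5, 324.5, 374.5
n = 99, Σfm = 30225.5, mean = 305.3081
Σfm² = 9446624.75
Σf(m − x̄)² = Σfm² − (Σfm)²/n = 9446624.75 − 30225.5²/99 = 218535.3535
Sample variance = 218535.3535 / 98 = 2229.9526
Standard deviation = √2229.9526 = 47.2224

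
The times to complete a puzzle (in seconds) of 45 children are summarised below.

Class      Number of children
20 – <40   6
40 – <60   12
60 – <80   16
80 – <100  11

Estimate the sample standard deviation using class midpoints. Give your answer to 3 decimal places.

Midpoints: 30, 50, 70, 90
n = 45, Σfm = 2890, mean = 64.2222
Σfm² = 202900
Σf(m − x̄)² = Σfm² − (Σfm)²/n = 202900 − 2890²/45 = 17297.7778
Sample variance = 17297.7778 / 44 = 393.1313
Standard deviation = √393.1313 = 19.8275

19.828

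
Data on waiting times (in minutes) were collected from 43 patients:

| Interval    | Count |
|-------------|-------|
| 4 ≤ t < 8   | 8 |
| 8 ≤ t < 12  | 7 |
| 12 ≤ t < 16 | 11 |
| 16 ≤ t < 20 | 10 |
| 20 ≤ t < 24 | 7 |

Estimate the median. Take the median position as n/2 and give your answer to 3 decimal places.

Cumulative frequencies: 8, 15, 26, 36, 43
n = 43; position = n/2 = 21.5.
This falls in the class 12 ≤ t < 16: L = 12, F = 15, f = 11, h = 4.
Median ≈ 12 + ((21.5 − 15) / 11) × 4 = 14.3636

14.364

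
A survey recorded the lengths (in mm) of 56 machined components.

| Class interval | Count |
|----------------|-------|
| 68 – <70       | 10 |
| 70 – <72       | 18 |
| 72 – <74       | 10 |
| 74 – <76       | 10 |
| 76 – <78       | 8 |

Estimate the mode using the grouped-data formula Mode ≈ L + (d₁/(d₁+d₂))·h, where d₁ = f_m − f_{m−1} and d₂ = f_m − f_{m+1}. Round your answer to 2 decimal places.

71.00

Modal class: 70 – <72 (highest frequency 18).
d₁ = 18 − 10 = 8, d₂ = 18 − 10 = 8
Mode ≈ 70 + (8/(8+8)) × 2 = 70 + 1.0000 = 71.0000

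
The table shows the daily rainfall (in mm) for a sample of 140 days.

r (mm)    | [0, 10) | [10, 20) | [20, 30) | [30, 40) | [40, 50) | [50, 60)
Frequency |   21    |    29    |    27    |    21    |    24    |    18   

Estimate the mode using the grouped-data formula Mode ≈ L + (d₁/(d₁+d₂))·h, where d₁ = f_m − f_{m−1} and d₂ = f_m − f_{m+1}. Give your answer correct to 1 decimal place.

Modal class: [10, 20) (highest frequency 29).
d₁ = 29 − 21 = 8, d₂ = 29 − 27 = 2
Mode ≈ 10 + (8/(8+2)) × 10 = 10 + 8.0000 = 18.0000

18.0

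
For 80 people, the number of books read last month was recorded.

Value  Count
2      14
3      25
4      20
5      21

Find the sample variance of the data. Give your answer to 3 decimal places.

1.129

Values: 2, 3, 4, 5
n = 80, Σfx = 288, mean = 3.6000
Σfx² = 1126
Σf(x − x̄)² = Σfx² − (Σfx)²/n = 1126 − 288²/80 = 89.2000
Sample variance = 89.2000 / 79 = 1.1291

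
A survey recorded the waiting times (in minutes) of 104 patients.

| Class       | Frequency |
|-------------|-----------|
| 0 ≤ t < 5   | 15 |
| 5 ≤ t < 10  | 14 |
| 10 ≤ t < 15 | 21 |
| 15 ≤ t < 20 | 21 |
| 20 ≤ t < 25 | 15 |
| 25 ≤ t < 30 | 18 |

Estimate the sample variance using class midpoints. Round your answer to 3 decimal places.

Midpoints: 2.5, 7.5, 12.5, 17.5, 22.5, 27.5
n = 104, Σfm = 1605, mean = 15.4327
Σfm² = 31800
Σf(m − x̄)² = Σfm² − (Σfm)²/n = 31800 − 1605²/104 = 7030.5288
Sample variance = 7030.5288 / 103 = 68.2576

68.258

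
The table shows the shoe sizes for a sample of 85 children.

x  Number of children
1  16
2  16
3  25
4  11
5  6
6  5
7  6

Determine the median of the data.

Cumulative frequencies: 16, 32, 57, 68, 74, 79, 85
n = 85, so the median is the value in position (n+1)/2 = 43.
Position 43 falls at value 3.

3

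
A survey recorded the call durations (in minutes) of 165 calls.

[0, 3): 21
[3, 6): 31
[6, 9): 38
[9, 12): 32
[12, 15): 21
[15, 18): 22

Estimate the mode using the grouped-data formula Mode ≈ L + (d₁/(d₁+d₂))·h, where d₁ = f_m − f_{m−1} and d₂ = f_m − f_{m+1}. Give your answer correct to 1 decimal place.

Modal class: [6, 9) (highest frequency 38).
d₁ = 38 − 31 = 7, d₂ = 38 − 32 = 6
Mode ≈ 6 + (7/(7+6)) × 3 = 6 + 1.6154 = 7.6154

7.6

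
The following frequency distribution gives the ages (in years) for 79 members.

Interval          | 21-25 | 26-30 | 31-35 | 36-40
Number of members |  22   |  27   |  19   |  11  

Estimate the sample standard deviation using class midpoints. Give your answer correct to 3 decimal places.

5.077

Midpoints: 23, 28, 33, 38
n = 79, Σfm = 2307, mean = 29.2025
Σfm² = 69381
Σf(m − x̄)² = Σfm² − (Σfm)²/n = 69381 − 2307²/79 = 2010.7595
Sample variance = 2010.7595 / 78 = 25.7790
Standard deviation = √25.7790 = 5.0773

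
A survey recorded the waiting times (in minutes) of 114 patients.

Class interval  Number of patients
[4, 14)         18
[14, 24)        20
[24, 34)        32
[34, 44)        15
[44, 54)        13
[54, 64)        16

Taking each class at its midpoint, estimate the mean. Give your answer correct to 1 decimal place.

31.9

Midpoints: 9, 19, 29, 39, 49, 59
Σfm = 18×9 + 20×19 + 32×29 + 15×39 + 13×49 + 16×59 = 3636
n = Σf = 114
Mean = 3636 / 114 = 31.8947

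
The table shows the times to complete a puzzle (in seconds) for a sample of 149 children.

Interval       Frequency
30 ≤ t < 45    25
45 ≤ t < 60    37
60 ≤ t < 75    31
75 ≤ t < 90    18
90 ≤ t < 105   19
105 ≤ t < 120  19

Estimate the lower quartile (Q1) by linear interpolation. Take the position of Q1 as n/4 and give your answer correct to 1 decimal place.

50.0

Cumulative frequencies: 25, 62, 93, 111, 130, 149
n = 149; position = n/4 = 37.25.
This falls in the class 45 ≤ t < 60: L = 45, F = 25, f = 37, h = 15.
Lower quartile ≈ 45 + ((37.25 − 25) / 37) × 15 = 49.9662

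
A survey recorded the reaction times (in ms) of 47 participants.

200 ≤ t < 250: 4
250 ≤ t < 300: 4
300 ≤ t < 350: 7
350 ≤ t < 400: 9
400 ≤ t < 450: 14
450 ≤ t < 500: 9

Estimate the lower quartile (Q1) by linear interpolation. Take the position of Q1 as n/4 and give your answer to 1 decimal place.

326.8

Cumulative frequencies: 4, 8, 15, 24, 38, 47
n = 47; position = n/4 = 11.75.
This falls in the class 300 ≤ t < 350: L = 300, F = 8, f = 7, h = 50.
Lower quartile ≈ 300 + ((11.75 − 8) / 7) × 50 = 326.7857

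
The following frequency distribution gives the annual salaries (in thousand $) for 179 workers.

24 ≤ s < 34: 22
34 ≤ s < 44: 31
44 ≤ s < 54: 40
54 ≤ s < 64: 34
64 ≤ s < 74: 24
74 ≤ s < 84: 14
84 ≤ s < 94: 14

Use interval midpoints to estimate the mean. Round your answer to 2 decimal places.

54.87

Midpoints: 29, 39, 49, 59, 69, 79, 89
Σfm = 22×29 + 31×39 + 40×49 + 34×59 + 24×69 + 14×79 + 14×89 = 9821
n = Σf = 179
Mean = 9821 / 179 = 54.8659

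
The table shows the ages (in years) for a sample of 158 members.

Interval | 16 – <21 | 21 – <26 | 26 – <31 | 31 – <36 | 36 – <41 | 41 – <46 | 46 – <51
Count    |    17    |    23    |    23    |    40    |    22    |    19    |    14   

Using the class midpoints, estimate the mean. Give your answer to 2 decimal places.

32.93

Midpoints: 18.5, 23.5, 28.5, 33.5, 38.5, 43.5, 48.5
Σfm = 17×18.5 + 23×23.5 + 23×28.5 + 40×33.5 + 22×38.5 + 19×43.5 + 14×48.5 = 5203
n = Σf = 158
Mean = 5203 / 158 = 32.9304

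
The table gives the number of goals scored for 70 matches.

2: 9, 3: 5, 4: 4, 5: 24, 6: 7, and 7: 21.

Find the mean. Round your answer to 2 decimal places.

Values: 2, 3, 4, 5, 6, 7
Σfx = 9×2 + 5×3 + 4×4 + 24×5 + 7×6 + 21×7 = 358
n = Σf = 70
Mean = 358 / 70 = 5.1143

5.11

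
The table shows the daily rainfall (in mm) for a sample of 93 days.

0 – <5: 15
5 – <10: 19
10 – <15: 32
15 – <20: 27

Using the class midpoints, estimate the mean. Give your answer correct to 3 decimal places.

Midpoints: 2.5, 7.5, 12.5, 17.5
Σfm = 15×2.5 + 19×7.5 + 32×12.5 + 27×17.5 = 1052.5
n = Σf = 93
Mean = 1052.5 / 93 = 11.3172

11.317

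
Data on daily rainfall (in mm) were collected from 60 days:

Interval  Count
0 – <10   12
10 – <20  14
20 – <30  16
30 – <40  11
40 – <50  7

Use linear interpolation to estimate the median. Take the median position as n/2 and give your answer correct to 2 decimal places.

Cumulative frequencies: 12, 26, 42, 53, 60
n = 60; position = n/2 = 30.
This falls in the class 20 – <30: L = 20, F = 26, f = 16, h = 10.
Median ≈ 20 + ((30 − 26) / 16) × 10 = 22.5000

22.50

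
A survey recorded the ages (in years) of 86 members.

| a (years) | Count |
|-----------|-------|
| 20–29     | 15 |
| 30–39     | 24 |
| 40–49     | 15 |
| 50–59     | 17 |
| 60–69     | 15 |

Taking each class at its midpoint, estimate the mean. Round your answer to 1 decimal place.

Midpoints: 24.5, 34.5, 44.5, 54.5, 64.5
Σfm = 15×24.5 + 24×34.5 + 15×44.5 + 17×54.5 + 15×64.5 = 3757
n = Σf = 86
Mean = 3757 / 86 = 43.6860

43.7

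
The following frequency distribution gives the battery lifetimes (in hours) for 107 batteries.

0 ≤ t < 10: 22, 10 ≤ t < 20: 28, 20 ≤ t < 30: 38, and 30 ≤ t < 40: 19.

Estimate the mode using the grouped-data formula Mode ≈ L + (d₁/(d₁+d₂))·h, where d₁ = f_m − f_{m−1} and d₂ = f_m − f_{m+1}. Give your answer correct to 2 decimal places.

23.45

Modal class: 20 ≤ t < 30 (highest frequency 38).
d₁ = 38 − 28 = 10, d₂ = 38 − 19 = 19
Mode ≈ 20 + (10/(10+19)) × 10 = 20 + 3.4483 = 23.4483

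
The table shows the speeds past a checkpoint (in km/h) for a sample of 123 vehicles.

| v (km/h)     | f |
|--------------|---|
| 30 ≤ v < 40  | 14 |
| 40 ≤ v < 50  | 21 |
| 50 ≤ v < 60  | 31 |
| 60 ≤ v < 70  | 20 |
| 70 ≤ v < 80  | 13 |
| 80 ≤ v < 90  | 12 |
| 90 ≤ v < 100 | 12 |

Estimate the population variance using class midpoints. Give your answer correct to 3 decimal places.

321.674

Midpoints: 35, 45, 55, 65, 75, 85, 95
n = 123, Σfm = 7575, mean = 61.5854
Σfm² = 506075
Σf(m − x̄)² = Σfm² − (Σfm)²/n = 506075 − 7575²/123 = 39565.8537
Population variance = 39565.8537 / 123 = 321.6736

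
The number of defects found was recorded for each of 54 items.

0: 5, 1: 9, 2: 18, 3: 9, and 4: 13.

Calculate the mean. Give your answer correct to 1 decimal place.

Values: 0, 1, 2, 3, 4
Σfx = 5×0 + 9×1 + 18×2 + 9×3 + 13×4 = 124
n = Σf = 54
Mean = 124 / 54 = 2.2963

2.3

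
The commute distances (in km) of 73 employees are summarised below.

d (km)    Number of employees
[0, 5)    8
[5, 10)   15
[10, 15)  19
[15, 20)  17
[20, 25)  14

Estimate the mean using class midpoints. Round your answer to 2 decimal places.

Midpoints: 2.5, 7.5, 12.5, 17.5, 22.5
Σfm = 8×2.5 + 15×7.5 + 19×12.5 + 17×17.5 + 14×22.5 = 982.5
n = Σf = 73
Mean = 982.5 / 73 = 13.4589

13.46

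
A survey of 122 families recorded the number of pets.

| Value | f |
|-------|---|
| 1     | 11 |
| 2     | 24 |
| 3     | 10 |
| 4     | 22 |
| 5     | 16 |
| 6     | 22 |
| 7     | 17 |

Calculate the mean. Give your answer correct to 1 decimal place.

Values: 1, 2, 3, 4, 5, 6, 7
Σfx = 11×1 + 24×2 + 10×3 + 22×4 + 16×5 + 22×6 + 17×7 = 508
n = Σf = 122
Mean = 508 / 122 = 4.1639

4.2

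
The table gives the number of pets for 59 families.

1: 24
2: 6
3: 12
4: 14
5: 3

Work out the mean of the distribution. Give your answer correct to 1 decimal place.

Values: 1, 2, 3, 4, 5
Σfx = 24×1 + 6×2 + 12×3 + 14×4 + 3×5 = 143
n = Σf = 59
Mean = 143 / 59 = 2.4237

2.4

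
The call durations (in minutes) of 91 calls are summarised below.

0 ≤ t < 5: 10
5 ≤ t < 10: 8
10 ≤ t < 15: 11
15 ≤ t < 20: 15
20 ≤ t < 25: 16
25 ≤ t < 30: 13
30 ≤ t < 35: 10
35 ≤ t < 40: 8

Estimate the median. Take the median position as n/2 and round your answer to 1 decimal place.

Cumulative frequencies: 10, 18, 29, 44, 60, 73, 83, 91
n = 91; position = n/2 = 45.5.
This falls in the class 20 ≤ t < 25: L = 20, F = 44, f = 16, h = 5.
Median ≈ 20 + ((45.5 − 44) / 16) × 5 = 20.4688

20.5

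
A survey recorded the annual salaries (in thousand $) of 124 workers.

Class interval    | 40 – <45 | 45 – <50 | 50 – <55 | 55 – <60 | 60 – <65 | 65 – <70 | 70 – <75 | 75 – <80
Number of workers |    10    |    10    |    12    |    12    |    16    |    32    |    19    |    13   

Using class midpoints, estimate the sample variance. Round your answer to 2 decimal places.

108.73

Midpoints: 42.5, 47.5, 52.5, 57.5, 62.5, 67.5, 72.5, 77.5
n = 124, Σfm = 7765, mean = 62.6210
Σfm² = 499625
Σf(m − x̄)² = Σfm² − (Σfm)²/n = 499625 − 7765²/124 = 13373.1855
Sample variance = 13373.1855 / 123 = 108.7251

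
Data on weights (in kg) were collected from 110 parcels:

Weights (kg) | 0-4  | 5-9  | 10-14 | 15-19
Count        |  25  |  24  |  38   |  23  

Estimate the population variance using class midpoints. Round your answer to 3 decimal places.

Midpoints: 2, 7, 12, 17
n = 110, Σfm = 1065, mean = 9.6818
Σfm² = 13395
Σf(m − x̄)² = Σfm² − (Σfm)²/n = 13395 − 1065²/110 = 3083.8636
Population variance = 3083.8636 / 110 = 28.0351

28.035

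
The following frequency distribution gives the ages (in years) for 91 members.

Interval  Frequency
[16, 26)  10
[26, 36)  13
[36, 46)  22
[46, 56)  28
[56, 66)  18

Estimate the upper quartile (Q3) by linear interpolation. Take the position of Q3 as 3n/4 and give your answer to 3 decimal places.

Cumulative frequencies: 10, 23, 45, 73, 91
n = 91; position = 3n/4 = 68.25.
This falls in the class [46, 56): L = 46, F = 45, f = 28, h = 10.
Upper quartile ≈ 46 + ((68.25 − 45) / 28) × 10 = 54.3036

54.304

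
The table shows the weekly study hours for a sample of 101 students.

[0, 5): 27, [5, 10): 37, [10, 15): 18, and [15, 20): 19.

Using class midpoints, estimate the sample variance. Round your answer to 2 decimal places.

Midpoints: 2.5, 7.5, 12.5, 17.5
n = 101, Σfm = 902.5, mean = 8.9356
Σfm² = 10881.25
Σf(m − x̄)² = Σfm² − (Σfm)²/n = 10881.25 − 902.5²/101 = 2816.8317
Sample variance = 2816.8317 / 100 = 28.1683

28.17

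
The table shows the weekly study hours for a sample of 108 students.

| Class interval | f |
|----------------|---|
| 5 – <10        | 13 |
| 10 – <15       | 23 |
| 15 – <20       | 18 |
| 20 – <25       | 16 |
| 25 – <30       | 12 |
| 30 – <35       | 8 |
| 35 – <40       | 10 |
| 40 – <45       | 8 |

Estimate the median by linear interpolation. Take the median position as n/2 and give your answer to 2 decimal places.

20.00

Cumulative frequencies: 13, 36, 54, 70, 82, 90, 100, 108
n = 108; position = n/2 = 54.
This falls in the class 15 – <20: L = 15, F = 36, f = 18, h = 5.
Median ≈ 15 + ((54 − 36) / 18) × 5 = 20.0000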